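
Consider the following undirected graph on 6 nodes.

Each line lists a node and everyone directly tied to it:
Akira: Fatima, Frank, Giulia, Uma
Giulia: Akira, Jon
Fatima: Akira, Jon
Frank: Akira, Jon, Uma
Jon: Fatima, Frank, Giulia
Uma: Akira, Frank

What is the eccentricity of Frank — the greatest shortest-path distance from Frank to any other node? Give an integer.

Distances from Frank: Akira:1, Fatima:2, Giulia:2, Jon:1, Uma:1.
The largest is 2 (to Fatima and Giulia), so the eccentricity of Frank is 2.

2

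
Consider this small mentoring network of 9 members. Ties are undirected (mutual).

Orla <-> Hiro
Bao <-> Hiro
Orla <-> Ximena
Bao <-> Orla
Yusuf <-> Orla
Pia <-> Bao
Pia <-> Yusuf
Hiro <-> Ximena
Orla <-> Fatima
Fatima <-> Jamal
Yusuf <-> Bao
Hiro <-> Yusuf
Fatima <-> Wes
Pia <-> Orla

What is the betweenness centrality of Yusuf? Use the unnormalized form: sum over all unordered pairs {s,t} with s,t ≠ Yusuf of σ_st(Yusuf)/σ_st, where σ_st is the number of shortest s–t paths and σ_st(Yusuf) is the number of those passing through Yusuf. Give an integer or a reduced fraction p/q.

Pairs whose geodesics pass through Yusuf — Pia–Hiro: 1/3.
All other pairs contribute 0.
Summing the contributions gives betweenness(Yusuf) = 1/3.

1/3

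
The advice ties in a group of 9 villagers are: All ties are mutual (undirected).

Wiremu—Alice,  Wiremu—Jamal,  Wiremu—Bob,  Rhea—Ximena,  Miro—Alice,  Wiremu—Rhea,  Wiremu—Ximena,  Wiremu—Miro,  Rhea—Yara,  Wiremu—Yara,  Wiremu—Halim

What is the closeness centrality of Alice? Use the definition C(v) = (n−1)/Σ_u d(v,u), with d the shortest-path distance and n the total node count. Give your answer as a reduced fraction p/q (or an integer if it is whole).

Distances from Alice: Bob:2, Halim:2, Jamal:2, Miro:1, Rhea:2, Wiremu:1, Ximena:2, Yara:2. Sum = 14.
n = 9, so closeness = 8/14 = 4/7.

4/7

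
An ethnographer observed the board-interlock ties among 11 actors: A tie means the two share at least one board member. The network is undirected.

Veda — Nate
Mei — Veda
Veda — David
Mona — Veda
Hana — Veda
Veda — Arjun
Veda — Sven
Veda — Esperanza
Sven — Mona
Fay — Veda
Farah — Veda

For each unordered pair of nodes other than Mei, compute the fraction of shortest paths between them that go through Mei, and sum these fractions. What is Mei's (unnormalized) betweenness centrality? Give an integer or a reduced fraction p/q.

0

No shortest path between any pair of other nodes passes through Mei.
Summing the contributions gives betweenness(Mei) = 0.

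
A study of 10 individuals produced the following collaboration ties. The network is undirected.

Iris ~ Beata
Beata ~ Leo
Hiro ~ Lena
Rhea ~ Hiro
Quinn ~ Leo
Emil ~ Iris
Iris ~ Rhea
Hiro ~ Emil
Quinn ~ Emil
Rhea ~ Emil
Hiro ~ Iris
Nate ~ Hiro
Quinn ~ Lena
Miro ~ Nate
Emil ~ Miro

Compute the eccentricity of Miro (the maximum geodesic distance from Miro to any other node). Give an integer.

Distances from Miro: Beata:3, Emil:1, Hiro:2, Iris:2, Lena:3, Leo:3, Nate:1, Quinn:2, Rhea:2.
The largest is 3 (to Lena, Beata, and Leo), so the eccentricity of Miro is 3.

3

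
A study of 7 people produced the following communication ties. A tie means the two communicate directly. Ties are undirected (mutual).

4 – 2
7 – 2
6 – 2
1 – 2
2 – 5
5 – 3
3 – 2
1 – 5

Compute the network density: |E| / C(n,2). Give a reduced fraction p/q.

There are 8 edges and 7 nodes, so the maximum possible is C(7,2) = 21.
Density = 8/21.

8/21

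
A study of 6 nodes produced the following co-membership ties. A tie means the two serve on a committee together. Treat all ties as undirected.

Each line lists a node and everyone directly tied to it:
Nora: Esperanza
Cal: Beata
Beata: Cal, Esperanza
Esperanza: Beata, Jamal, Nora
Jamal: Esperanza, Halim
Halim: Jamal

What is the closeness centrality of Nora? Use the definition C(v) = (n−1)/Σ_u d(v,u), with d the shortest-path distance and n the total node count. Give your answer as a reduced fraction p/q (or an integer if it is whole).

Distances from Nora: Beata:2, Cal:3, Esperanza:1, Halim:3, Jamal:2. Sum = 11.
n = 6, so closeness = 5/11.

5/11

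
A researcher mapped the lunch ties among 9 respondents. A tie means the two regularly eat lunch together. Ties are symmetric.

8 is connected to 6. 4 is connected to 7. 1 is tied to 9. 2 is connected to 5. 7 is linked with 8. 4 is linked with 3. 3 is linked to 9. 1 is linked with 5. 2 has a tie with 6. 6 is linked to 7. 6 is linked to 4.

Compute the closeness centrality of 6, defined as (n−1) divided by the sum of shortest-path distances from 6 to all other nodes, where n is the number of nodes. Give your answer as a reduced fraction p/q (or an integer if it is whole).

Distances from 6: 1:3, 2:1, 3:2, 4:1, 5:2, 7:1, 8:1, 9:3. Sum = 14.
n = 9, so closeness = 8/14 = 4/7.

4/7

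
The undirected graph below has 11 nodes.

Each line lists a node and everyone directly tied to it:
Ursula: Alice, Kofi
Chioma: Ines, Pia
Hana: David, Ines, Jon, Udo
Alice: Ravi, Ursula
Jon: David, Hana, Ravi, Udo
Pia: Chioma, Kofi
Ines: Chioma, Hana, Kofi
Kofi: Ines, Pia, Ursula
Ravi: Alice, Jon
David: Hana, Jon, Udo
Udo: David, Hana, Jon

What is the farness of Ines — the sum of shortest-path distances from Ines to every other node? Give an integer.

19

Distances from Ines: Alice:3, Chioma:1, David:2, Hana:1, Jon:2, Kofi:1, Pia:2, Ravi:3, Udo:2, Ursula:2.
Sum = 3 + 1 + 2 + 1 + 2 + 1 + 2 + 3 + 2 + 2 = 19.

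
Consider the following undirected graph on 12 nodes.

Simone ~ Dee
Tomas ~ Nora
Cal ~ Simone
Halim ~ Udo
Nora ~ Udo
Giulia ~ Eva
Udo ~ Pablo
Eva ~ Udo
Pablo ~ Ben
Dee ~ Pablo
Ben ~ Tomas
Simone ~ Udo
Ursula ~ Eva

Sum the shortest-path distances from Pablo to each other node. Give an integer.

22

Distances from Pablo: Ben:1, Cal:3, Dee:1, Eva:2, Giulia:3, Halim:2, Nora:2, Simone:2, Tomas:2, Udo:1, Ursula:3.
Sum = 1 + 3 + 1 + 2 + 3 + 2 + 2 + 2 + 2 + 1 + 3 = 22.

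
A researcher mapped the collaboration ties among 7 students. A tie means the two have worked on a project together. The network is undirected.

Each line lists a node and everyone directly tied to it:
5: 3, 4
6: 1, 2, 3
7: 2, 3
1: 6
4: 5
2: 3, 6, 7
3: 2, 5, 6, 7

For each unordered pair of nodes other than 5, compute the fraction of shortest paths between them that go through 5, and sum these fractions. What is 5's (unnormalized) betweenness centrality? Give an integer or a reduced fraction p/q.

5

Pairs whose geodesics pass through 5 — 4–6: 1; 4–2: 1; 4–1: 1; 4–7: 1; 4–3: 1.
All other pairs contribute 0.
Summing the contributions gives betweenness(5) = 5.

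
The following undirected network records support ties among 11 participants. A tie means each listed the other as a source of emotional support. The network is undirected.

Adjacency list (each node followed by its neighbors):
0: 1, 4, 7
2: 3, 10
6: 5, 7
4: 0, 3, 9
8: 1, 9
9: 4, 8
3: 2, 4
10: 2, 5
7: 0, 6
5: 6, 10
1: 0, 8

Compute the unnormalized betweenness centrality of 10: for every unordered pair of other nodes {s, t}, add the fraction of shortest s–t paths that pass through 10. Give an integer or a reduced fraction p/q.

5

Pairs whose geodesics pass through 10 — 7–2: 1/2; 6–2: 1; 6–3: 1/2; 5–2: 1; 5–3: 1; 5–4: 1/2; 5–9: 1/2.
All other pairs contribute 0.
Summing the contributions gives betweenness(10) = 5.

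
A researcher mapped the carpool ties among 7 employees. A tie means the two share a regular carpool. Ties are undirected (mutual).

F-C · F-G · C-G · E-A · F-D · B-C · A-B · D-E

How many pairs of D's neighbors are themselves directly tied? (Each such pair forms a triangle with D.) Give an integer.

0

D's neighbors are E and F, but none of them are tied to each other, so no triangle contains D.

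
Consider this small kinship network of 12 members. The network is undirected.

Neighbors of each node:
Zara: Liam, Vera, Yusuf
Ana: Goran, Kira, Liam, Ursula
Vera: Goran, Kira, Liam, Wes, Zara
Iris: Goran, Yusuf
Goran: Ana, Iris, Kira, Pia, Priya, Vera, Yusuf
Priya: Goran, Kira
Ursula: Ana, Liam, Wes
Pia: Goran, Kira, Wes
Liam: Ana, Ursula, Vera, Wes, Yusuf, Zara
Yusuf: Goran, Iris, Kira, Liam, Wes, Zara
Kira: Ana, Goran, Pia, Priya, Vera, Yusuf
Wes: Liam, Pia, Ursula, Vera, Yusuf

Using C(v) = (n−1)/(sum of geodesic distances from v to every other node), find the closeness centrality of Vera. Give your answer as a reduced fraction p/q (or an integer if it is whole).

11/17

Distances from Vera: Ana:2, Goran:1, Iris:2, Kira:1, Liam:1, Pia:2, Priya:2, Ursula:2, Wes:1, Yusuf:2, Zara:1. Sum = 17.
n = 12, so closeness = 11/17.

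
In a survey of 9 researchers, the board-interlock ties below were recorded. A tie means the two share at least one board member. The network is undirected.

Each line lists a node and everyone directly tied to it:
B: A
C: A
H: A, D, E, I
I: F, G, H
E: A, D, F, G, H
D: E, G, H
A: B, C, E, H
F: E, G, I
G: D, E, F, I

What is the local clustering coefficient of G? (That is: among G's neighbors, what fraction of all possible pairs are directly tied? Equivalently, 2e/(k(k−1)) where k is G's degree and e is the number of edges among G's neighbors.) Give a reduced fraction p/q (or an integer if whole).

1/2

G's neighbors: D, E, F, and I (k = 4).
Possible neighbor pairs: C(4,2) = 6. Edges among them: D–E, E–F, F–I → e = 3.
Clustering(G) = 3/6 = 1/2.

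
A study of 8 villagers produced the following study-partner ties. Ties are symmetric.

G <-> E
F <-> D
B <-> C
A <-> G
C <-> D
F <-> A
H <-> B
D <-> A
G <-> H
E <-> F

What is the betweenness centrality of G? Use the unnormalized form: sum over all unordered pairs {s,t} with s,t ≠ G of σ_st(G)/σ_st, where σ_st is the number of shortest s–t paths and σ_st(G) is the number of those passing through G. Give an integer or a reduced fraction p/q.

Pairs whose geodesics pass through G — F–H: 2/2; E–H: 1; E–B: 1; E–A: 1/2; H–D: 1/2; H–A: 1; B–A: 1/2.
All other pairs contribute 0.
Summing the contributions gives betweenness(G) = 11/2.

11/2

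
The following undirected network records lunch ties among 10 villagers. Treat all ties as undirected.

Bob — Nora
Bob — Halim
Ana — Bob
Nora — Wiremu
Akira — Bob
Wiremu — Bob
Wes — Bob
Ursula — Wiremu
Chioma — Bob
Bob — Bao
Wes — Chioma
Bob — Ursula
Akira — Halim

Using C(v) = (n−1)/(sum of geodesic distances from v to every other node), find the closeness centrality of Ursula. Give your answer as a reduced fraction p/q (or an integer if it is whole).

Distances from Ursula: Akira:2, Ana:2, Bao:2, Bob:1, Chioma:2, Halim:2, Nora:2, Wes:2, Wiremu:1. Sum = 16.
n = 10, so closeness = 9/16.

9/16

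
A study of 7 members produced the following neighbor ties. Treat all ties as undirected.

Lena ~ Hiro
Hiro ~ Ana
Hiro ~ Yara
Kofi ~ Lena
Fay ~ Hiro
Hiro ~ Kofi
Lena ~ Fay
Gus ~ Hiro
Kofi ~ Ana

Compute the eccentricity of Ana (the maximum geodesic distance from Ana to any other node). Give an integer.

2

Distances from Ana: Fay:2, Gus:2, Hiro:1, Kofi:1, Lena:2, Yara:2.
The largest is 2 (to Gus, Yara, Lena, and Fay), so the eccentricity of Ana is 2.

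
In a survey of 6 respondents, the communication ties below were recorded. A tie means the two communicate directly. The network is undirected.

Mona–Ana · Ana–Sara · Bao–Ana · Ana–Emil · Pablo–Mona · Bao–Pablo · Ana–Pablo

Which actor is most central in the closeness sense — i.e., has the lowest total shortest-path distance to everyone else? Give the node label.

Ana

Farness (sum of distances to all others) for each node — Ana:5, Bao:8, Emil:9, Mona:8, Pablo:7, Sara:9.
The smallest farness is 5, for Ana, so Ana has the highest closeness.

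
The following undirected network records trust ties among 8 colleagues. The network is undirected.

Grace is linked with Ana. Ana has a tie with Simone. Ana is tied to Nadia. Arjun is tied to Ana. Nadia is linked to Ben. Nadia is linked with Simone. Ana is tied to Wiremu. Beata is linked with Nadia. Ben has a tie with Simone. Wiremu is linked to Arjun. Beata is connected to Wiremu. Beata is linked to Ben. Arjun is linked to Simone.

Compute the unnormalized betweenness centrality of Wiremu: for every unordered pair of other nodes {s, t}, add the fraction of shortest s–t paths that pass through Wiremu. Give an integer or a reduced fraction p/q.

2

Pairs whose geodesics pass through Wiremu — Grace–Beata: 1/2; Ana–Beata: 1/2; Beata–Arjun: 1.
All other pairs contribute 0.
Summing the contributions gives betweenness(Wiremu) = 2.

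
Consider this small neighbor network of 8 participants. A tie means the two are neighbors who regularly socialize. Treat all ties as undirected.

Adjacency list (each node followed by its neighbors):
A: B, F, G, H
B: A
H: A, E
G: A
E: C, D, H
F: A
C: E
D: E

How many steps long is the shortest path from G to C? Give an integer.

One shortest route is G – A – H – E – C, which uses 4 edges, and at distance 3 from G we only reach {E}, which does not include C. So d(G,C) = 4.

4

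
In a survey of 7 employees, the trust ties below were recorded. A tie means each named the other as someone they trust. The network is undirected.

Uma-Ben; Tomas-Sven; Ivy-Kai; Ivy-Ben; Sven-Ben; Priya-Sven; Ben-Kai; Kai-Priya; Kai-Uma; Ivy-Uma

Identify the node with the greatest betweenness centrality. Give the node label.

Unnormalized betweenness of each node: Ben:5, Ivy:0, Kai:5/2, Priya:1, Sven:11/2, Tomas:0, Uma:0.
Sven has the largest value, 11/2, making it the main broker — the node through which the most shortest paths run.

Sven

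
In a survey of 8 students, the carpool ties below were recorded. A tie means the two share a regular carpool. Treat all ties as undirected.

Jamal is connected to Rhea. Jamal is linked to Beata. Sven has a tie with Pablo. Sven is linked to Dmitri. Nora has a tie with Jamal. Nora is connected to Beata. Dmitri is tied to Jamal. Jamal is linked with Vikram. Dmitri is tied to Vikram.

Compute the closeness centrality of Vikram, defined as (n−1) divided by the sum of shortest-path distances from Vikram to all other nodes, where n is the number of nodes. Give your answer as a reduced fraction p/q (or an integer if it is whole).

Distances from Vikram: Beata:2, Dmitri:1, Jamal:1, Nora:2, Pablo:3, Rhea:2, Sven:2. Sum = 13.
n = 8, so closeness = 7/13.

7/13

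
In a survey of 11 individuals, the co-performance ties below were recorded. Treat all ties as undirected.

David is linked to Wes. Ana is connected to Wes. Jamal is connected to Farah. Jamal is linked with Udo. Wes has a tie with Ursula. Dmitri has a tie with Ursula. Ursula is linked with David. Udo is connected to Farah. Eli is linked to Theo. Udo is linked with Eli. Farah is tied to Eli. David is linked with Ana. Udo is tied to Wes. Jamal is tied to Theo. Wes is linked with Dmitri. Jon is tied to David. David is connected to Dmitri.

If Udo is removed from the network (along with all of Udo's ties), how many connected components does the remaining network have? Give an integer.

2

Without Udo, the remaining ties split the others into: {Eli, Farah, Jamal, Theo}; {Ana, David, Dmitri, Jon, Ursula, Wes}.
That's 2 separate components.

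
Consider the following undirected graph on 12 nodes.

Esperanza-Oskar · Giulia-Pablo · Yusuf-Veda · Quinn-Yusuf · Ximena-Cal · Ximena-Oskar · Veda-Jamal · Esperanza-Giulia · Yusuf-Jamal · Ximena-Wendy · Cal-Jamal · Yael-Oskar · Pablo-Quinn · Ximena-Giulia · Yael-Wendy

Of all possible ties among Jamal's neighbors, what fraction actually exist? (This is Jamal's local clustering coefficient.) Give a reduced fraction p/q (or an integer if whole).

1/3

Jamal's neighbors: Cal, Veda, and Yusuf (k = 3).
Possible neighbor pairs: C(3,2) = 3. Edges among them: Veda–Yusuf → e = 1.
Clustering(Jamal) = 1/3.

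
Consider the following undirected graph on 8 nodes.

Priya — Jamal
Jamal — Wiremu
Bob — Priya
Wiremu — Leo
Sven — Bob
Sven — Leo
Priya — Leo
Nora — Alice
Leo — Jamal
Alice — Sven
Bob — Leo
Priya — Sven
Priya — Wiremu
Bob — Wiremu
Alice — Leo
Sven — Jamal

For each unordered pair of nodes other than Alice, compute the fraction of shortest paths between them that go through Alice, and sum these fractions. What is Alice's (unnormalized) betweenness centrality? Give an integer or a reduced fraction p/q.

6

Pairs whose geodesics pass through Alice — Wiremu–Nora: 1; Bob–Nora: 2/2; Sven–Nora: 1; Jamal–Nora: 2/2; Priya–Nora: 2/2; Leo–Nora: 1.
All other pairs contribute 0.
Summing the contributions gives betweenness(Alice) = 6.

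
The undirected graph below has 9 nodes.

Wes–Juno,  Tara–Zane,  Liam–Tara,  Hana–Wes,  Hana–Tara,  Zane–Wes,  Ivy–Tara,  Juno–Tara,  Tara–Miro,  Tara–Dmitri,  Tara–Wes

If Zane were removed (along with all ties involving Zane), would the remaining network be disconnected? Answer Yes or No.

Even without Zane, every remaining node can still reach every other (the residual graph is connected), so Zane is not a cut vertex.

No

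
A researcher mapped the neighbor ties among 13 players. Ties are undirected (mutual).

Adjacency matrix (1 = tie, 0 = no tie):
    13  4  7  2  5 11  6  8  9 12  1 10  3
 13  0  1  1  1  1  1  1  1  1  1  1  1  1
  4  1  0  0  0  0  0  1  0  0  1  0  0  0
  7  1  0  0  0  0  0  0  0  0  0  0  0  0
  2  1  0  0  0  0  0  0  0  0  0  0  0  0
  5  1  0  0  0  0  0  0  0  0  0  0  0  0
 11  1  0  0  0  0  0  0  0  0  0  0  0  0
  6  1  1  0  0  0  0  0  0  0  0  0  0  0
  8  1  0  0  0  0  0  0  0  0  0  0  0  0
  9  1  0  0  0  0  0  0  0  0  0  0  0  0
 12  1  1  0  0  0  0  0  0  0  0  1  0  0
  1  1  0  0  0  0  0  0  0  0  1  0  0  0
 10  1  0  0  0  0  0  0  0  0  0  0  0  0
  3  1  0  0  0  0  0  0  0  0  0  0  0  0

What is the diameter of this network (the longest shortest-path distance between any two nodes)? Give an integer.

Eccentricity of each node (its greatest distance to any other): 1:2, 2:2, 3:2, 4:2, 5:2, 6:2, 7:2, 8:2, 9:2, 10:2, 11:2, 12:2, 13:1.
The maximum eccentricity is 2, realized for instance by the pair 4–7 via 4 – 13 – 7. So the diameter is 2.

2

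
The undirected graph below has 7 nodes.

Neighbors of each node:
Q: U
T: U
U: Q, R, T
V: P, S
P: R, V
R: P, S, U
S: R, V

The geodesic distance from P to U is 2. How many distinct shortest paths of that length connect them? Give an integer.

The shortest distance is 2, and the only length-2 path is P–R–U. So there is exactly 1 shortest path.

1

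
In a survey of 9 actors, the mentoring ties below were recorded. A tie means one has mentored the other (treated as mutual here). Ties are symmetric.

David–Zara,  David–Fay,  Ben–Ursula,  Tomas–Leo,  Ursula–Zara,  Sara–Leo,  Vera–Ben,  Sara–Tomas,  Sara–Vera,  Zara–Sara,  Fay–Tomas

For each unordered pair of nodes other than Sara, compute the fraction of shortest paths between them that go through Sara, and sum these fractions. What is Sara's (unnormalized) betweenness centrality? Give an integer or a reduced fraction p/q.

Pairs whose geodesics pass through Sara — Vera–Leo: 1; Vera–Tomas: 1; Vera–Fay: 1; Vera–David: 1; Vera–Zara: 1; Leo–David: 1/2; Leo–Zara: 1; Leo–Ursula: 1; Leo–Ben: 1; Tomas–Zara: 1; Tomas–Ursula: 1; Tomas–Ben: 1; Fay–Ben: 1/2.
All other pairs contribute 0.
Summing the contributions gives betweenness(Sara) = 12.

12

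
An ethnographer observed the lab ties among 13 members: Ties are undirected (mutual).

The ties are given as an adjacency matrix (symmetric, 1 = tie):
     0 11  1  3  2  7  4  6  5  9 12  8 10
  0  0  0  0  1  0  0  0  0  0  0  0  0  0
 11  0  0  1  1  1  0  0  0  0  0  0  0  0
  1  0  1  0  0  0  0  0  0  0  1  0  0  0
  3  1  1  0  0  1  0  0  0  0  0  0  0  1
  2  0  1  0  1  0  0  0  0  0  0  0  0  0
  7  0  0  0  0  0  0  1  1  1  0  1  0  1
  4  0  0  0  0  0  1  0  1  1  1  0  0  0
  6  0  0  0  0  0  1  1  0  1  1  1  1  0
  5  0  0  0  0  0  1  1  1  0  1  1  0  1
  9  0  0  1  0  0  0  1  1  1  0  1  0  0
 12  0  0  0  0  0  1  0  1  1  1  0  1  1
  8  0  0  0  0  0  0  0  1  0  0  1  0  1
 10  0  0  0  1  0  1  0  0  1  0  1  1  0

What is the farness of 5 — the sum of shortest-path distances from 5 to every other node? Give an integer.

21

Distances from 5: 0:3, 1:2, 2:3, 3:2, 4:1, 6:1, 7:1, 8:2, 9:1, 10:1, 11:3, 12:1.
Sum = 3 + 2 + 3 + 2 + 1 + 1 + 1 + 2 + 1 + 1 + 3 + 1 = 21.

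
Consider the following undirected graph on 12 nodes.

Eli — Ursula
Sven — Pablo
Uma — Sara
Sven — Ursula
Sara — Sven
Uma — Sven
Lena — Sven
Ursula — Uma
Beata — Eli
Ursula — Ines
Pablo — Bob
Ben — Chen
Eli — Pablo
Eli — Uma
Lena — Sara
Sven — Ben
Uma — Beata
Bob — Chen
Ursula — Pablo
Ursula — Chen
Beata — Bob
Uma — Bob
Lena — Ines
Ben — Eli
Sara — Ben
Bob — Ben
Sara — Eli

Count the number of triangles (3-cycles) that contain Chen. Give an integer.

1

Chen's neighbors: Ben, Bob, and Ursula.
Neighbor pairs that are themselves tied: Chen–Ben–Bob. Each forms one triangle with Chen, for 1 in total.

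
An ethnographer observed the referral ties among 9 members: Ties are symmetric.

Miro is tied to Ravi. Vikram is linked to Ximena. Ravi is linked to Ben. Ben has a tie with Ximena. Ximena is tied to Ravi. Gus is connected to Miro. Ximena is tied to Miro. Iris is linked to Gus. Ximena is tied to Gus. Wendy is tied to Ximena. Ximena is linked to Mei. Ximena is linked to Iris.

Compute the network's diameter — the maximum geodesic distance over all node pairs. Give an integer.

Eccentricity of each node (its greatest distance to any other): Ben:2, Gus:2, Iris:2, Mei:2, Miro:2, Ravi:2, Vikram:2, Wendy:2, Ximena:1.
The maximum eccentricity is 2, realized for instance by the pair Vikram–Ravi via Vikram – Ximena – Ravi. So the diameter is 2.

2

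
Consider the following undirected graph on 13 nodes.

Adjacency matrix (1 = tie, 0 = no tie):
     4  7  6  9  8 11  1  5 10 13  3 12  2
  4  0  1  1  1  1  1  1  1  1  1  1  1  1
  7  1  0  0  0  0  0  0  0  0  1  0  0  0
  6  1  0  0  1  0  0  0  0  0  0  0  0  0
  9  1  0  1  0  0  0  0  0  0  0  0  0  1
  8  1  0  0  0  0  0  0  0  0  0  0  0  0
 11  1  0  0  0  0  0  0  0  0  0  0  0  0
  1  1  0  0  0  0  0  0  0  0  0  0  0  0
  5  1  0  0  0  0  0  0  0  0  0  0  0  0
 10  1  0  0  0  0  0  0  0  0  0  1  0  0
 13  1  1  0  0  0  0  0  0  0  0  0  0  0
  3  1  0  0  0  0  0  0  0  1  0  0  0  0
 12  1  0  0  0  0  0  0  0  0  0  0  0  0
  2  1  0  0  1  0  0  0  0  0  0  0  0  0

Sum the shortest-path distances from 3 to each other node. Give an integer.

Distances from 3: 1:2, 2:2, 4:1, 5:2, 6:2, 7:2, 8:2, 9:2, 10:1, 11:2, 12:2, 13:2.
Sum = 2 + 2 + 1 + 2 + 2 + 2 + 2 + 2 + 1 + 2 + 2 + 2 = 22.

22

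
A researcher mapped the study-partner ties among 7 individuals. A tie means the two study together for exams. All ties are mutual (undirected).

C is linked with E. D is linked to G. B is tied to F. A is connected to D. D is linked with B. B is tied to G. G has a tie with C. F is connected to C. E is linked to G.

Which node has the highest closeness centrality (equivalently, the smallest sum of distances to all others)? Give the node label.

G

Farness (sum of distances to all others) for each node — A:14, B:9, C:10, D:9, E:11, F:11, G:8.
The smallest farness is 8, for G, so G has the highest closeness.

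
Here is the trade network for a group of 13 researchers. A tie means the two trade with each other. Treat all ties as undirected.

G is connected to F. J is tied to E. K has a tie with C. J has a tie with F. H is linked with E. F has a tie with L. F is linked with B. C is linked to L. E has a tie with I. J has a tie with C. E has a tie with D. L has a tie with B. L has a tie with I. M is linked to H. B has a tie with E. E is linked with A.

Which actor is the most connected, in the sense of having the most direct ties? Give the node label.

E

Degrees — A:1, B:3, C:3, D:1, E:6, F:4, G:1, H:2, I:2, J:3, K:1, L:4, M:1.
The maximum is 6, attained only by E.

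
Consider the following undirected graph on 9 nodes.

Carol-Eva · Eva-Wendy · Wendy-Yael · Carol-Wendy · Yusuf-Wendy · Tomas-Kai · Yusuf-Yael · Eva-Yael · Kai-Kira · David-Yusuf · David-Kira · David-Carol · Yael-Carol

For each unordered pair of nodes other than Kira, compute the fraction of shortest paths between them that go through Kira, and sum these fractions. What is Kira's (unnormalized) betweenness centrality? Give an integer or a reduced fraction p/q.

12

Pairs whose geodesics pass through Kira — Tomas–Eva: 1; Tomas–Wendy: 2/2; Tomas–David: 1; Tomas–Yael: 2/2; Tomas–Yusuf: 1; Tomas–Carol: 1; Kai–Eva: 1; Kai–Wendy: 2/2; Kai–David: 1; Kai–Yael: 2/2; Kai–Yusuf: 1; Kai–Carol: 1.
All other pairs contribute 0.
Summing the contributions gives betweenness(Kira) = 12.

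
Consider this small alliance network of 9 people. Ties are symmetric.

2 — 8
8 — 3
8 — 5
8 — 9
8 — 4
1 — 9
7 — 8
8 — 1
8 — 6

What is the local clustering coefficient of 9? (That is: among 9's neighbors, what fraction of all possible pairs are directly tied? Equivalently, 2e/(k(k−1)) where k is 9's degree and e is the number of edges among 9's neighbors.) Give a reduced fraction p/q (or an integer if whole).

1

9's neighbors: 1 and 8 (k = 2).
Possible neighbor pairs: C(2,2) = 1. Edges among them: 1–8 → e = 1.
Clustering(9) = 1/1.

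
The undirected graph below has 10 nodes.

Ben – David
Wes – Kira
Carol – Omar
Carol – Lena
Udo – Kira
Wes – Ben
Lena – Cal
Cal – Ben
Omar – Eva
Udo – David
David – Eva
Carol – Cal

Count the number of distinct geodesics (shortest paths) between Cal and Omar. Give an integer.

The shortest distance is 2, and the only length-2 path is Cal–Carol–Omar. So there is exactly 1 shortest path.

1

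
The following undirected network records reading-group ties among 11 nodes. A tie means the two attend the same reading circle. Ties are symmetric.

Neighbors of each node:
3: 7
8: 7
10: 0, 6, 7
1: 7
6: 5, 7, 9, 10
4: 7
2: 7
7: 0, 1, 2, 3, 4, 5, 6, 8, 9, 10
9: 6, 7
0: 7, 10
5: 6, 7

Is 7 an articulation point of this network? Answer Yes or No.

Removing 7 leaves {2} with no path to {0, 5, 6, 9, and 10}, so the network splits into 6 components. 7 is a cut vertex.

Yes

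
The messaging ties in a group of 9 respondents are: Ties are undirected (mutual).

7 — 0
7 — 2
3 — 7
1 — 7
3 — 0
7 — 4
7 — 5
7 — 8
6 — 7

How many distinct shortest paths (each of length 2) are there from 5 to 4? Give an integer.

1

The shortest distance is 2, and the only length-2 path is 5–7–4. So there is exactly 1 shortest path.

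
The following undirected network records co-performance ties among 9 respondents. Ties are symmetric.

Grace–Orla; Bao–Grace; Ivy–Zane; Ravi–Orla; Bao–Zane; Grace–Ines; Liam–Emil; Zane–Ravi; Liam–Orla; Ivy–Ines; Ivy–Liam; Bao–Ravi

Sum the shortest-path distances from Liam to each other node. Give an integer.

Distances from Liam: Bao:3, Emil:1, Grace:2, Ines:2, Ivy:1, Orla:1, Ravi:2, Zane:2.
Sum = 3 + 1 + 2 + 2 + 1 + 1 + 2 + 2 = 14.

14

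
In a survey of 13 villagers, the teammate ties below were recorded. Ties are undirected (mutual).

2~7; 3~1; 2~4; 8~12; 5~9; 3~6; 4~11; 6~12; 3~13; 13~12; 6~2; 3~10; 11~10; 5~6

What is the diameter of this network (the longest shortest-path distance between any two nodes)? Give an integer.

Eccentricity of each node (its greatest distance to any other): 1:4, 2:3, 3:3, 4:4, 5:4, 6:3, 7:4, 8:5, 9:5, 10:4, 11:5, 12:4, 13:4.
The maximum eccentricity is 5, realized for instance by the pair 11–9 via 11 – 10 – 3 – 6 – 5 – 9. So the diameter is 5.

5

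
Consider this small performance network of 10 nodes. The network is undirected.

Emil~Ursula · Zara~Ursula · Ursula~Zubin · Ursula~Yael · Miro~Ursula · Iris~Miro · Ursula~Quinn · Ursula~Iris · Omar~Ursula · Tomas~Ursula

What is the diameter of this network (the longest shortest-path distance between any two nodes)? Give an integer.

Eccentricity of each node (its greatest distance to any other): Emil:2, Iris:2, Miro:2, Omar:2, Quinn:2, Tomas:2, Ursula:1, Yael:2, Zara:2, Zubin:2.
The maximum eccentricity is 2, realized for instance by the pair Quinn–Zara via Quinn – Ursula – Zara. So the diameter is 2.

2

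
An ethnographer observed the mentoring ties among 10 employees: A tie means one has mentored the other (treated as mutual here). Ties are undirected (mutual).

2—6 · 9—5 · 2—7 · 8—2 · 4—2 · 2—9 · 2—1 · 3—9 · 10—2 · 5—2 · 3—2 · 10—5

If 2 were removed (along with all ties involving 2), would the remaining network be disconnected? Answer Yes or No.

Yes

Removing 2 leaves {7} with no path to {3, 5, 9, and 10}, so the network splits into 6 components. 2 is a cut vertex.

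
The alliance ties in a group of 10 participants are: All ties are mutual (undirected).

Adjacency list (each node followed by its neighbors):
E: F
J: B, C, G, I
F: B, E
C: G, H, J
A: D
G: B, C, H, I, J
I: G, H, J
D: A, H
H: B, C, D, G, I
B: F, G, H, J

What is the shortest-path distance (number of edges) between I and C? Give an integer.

2

One shortest route is I – G – C, which uses 2 edges, and I and C are not directly tied, so nothing shorter exists. So d(I,C) = 2.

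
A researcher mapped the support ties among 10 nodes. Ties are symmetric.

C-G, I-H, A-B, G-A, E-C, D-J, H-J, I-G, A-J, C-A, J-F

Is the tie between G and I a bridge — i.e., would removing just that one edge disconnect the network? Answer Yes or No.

No

Even without that edge, G still reaches I via G – A – J – H – I, so the network stays connected. Not a bridge.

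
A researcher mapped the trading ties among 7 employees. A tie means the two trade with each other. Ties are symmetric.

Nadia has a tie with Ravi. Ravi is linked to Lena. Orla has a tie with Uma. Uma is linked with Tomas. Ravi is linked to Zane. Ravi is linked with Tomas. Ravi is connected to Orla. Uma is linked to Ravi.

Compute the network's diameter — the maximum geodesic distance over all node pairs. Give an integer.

2

Eccentricity of each node (its greatest distance to any other): Lena:2, Nadia:2, Orla:2, Ravi:1, Tomas:2, Uma:2, Zane:2.
The maximum eccentricity is 2, realized for instance by the pair Orla–Nadia via Orla – Ravi – Nadia. So the diameter is 2.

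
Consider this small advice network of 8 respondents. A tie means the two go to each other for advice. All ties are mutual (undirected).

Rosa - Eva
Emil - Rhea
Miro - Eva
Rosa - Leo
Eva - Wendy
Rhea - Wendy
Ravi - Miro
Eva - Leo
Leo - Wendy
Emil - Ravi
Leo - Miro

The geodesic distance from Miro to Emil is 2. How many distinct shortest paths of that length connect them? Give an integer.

The shortest distance is 2, and the only length-2 path is Miro–Ravi–Emil. So there is exactly 1 shortest path.

1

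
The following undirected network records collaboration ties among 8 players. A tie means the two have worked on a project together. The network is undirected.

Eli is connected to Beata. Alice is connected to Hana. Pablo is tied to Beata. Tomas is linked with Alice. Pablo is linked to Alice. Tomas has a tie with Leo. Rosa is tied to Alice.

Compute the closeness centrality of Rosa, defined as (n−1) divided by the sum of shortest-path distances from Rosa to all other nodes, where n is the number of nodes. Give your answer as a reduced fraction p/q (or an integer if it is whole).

7/17

Distances from Rosa: Alice:1, Beata:3, Eli:4, Hana:2, Leo:3, Pablo:2, Tomas:2. Sum = 17.
n = 8, so closeness = 7/17.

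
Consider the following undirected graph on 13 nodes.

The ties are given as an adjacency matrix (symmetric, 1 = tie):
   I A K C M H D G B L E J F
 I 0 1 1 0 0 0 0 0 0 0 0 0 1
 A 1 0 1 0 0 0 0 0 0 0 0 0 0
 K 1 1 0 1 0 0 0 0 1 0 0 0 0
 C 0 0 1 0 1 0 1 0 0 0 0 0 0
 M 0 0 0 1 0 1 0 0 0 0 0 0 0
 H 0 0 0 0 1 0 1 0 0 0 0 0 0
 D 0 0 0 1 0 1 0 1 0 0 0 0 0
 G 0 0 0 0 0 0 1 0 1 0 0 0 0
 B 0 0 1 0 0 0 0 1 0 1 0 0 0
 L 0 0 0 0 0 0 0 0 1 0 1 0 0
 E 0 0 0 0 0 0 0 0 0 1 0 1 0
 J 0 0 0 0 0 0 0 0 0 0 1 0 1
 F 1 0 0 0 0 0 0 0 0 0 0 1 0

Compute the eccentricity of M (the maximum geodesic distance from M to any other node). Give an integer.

Distances from M: A:3, B:3, C:1, D:2, E:5, F:4, G:3, H:1, I:3, J:5, K:2, L:4.
The largest is 5 (to J and E), so the eccentricity of M is 5.

5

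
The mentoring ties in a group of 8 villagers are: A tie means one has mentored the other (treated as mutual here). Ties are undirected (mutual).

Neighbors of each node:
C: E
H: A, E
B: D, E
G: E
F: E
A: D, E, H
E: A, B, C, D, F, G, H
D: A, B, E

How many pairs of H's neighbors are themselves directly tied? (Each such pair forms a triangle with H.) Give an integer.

H's neighbors: A and E.
Neighbor pairs that are themselves tied: H–A–E. Each forms one triangle with H, for 1 in total.

1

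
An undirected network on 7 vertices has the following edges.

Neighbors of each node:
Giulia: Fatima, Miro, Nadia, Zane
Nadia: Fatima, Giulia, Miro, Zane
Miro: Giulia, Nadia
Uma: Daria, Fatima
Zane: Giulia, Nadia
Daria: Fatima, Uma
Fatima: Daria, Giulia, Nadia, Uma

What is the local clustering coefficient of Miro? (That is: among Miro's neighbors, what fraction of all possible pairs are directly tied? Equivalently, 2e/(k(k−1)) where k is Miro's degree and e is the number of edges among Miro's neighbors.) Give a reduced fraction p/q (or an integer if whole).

1

Miro's neighbors: Giulia and Nadia (k = 2).
Possible neighbor pairs: C(2,2) = 1. Edges among them: Giulia–Nadia → e = 1.
Clustering(Miro) = 1/1.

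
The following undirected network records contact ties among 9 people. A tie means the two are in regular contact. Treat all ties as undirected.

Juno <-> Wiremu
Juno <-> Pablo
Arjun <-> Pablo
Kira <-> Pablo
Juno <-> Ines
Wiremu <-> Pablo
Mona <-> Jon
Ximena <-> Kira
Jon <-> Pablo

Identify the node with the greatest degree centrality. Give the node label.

Pablo

Degrees — Arjun:1, Ines:1, Jon:2, Juno:3, Kira:2, Mona:1, Pablo:5, Wiremu:2, Ximena:1.
The maximum is 5, attained only by Pablo.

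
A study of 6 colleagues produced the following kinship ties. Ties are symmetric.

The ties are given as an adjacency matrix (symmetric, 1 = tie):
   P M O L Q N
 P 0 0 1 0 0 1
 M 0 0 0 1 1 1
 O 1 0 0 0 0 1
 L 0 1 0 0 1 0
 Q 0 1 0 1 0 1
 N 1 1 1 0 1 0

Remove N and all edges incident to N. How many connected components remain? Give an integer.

2

Without N, the remaining ties split the others into: {O, P}; {L, M, Q}.
That's 2 separate components.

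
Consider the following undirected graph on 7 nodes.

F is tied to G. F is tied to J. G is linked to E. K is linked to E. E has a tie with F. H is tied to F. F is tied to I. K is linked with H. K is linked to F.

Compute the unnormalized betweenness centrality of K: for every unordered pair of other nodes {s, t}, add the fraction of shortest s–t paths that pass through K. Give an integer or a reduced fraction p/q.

1/2

Pairs whose geodesics pass through K — E–H: 1/2.
All other pairs contribute 0.
Summing the contributions gives betweenness(K) = 1/2.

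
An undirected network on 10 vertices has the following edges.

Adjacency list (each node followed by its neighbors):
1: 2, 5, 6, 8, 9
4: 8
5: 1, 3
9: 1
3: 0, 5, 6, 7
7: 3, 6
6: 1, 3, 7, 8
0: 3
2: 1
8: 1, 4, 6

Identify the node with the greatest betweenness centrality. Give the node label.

1

Unnormalized betweenness of each node: 0:0, 1:35/2, 2:0, 3:19/2, 4:0, 5:3, 6:12, 7:0, 8:8, 9:0.
1 has the largest value, 35/2, making it the main broker — the node through which the most shortest paths run.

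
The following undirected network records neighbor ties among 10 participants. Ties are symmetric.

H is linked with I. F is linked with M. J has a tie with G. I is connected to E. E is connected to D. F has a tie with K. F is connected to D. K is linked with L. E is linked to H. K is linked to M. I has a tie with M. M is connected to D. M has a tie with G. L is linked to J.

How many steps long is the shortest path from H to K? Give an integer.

3

One shortest route is H – I – M – K, which uses 3 edges, and at distance 2 from H we only reach {D, M}, which does not include K. So d(H,K) = 3.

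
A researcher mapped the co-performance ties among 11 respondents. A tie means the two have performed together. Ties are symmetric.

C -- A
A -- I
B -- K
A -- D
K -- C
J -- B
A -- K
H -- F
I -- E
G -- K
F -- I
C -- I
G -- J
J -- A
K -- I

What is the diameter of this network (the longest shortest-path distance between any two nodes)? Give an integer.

4

Eccentricity of each node (its greatest distance to any other): A:3, B:4, C:3, D:4, E:3, F:3, G:4, H:4, I:2, J:4, K:3.
The maximum eccentricity is 4, realized for instance by the pair G–H via G – K – I – F – H. So the diameter is 4.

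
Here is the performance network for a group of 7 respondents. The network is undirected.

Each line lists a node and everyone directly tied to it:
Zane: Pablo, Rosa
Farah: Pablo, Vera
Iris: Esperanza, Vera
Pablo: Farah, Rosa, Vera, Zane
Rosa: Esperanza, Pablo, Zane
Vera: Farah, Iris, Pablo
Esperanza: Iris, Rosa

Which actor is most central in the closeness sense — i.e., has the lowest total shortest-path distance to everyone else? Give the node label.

Farness (sum of distances to all others) for each node — Esperanza:11, Farah:11, Iris:11, Pablo:8, Rosa:9, Vera:9, Zane:11.
The smallest farness is 8, for Pablo, so Pablo has the highest closeness.

Pablo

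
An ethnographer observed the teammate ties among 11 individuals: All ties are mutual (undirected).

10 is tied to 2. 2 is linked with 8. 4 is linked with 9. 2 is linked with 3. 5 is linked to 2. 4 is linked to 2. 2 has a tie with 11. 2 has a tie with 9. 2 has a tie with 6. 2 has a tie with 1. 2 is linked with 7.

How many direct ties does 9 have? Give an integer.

2

9 is directly tied to 2 and 4. That is 2 neighbors, so the degree of 9 is 2.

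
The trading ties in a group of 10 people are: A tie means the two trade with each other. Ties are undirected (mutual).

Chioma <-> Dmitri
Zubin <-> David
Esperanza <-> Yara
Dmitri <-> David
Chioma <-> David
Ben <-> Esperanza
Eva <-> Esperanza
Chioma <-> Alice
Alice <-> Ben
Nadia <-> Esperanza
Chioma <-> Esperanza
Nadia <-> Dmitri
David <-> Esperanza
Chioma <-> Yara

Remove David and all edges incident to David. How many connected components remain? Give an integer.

2

Without David, the remaining ties split the others into: {Alice, Ben, Chioma, Dmitri, Esperanza, Eva, Nadia, Yara}; {Zubin}.
That's 2 separate components.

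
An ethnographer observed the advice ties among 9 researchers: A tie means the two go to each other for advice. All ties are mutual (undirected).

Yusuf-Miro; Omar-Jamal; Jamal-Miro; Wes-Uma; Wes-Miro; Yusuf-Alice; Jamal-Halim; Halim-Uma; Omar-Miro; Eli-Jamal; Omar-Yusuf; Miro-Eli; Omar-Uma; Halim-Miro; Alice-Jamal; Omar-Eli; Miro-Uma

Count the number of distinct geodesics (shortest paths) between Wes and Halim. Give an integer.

The shortest distance is 2. The length-2 paths are: Wes–Miro–Halim; Wes–Uma–Halim.
That gives 2 distinct shortest paths.

2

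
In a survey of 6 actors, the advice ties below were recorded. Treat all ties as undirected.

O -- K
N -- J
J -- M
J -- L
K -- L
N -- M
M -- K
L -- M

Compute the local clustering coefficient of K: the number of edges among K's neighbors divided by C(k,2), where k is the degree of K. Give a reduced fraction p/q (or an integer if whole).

K's neighbors: L, M, and O (k = 3).
Possible neighbor pairs: C(3,2) = 3. Edges among them: L–M → e = 1.
Clustering(K) = 1/3.

1/3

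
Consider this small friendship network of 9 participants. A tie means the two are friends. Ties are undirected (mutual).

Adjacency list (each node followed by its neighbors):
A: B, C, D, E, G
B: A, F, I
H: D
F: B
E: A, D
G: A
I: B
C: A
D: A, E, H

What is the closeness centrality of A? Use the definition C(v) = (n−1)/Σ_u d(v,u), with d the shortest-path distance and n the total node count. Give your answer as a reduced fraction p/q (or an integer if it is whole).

8/11

Distances from A: B:1, C:1, D:1, E:1, F:2, G:1, H:2, I:2. Sum = 11.
n = 9, so closeness = 8/11.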